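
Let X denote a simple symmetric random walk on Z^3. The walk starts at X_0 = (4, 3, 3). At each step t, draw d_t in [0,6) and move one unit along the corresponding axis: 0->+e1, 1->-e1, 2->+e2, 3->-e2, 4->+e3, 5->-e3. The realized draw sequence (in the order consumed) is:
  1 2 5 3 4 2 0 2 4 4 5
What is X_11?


t=0: X=(4, 3, 3), d=1 → -e1, X_1=(3, 3, 3)
t=1: X=(3, 3, 3), d=2 → +e2, X_2=(3, 4, 3)
t=2: X=(3, 4, 3), d=5 → -e3, X_3=(3, 4, 2)
t=3: X=(3, 4, 2), d=3 → -e2, X_4=(3, 3, 2)
t=4: X=(3, 3, 2), d=4 → +e3, X_5=(3, 3, 3)
t=5: X=(3, 3, 3), d=2 → +e2, X_6=(3, 4, 3)
t=6: X=(3, 4, 3), d=0 → +e1, X_7=(4, 4, 3)
t=7: X=(4, 4, 3), d=2 → +e2, X_8=(4, 5, 3)
t=8: X=(4, 5, 3), d=4 → +e3, X_9=(4, 5, 4)
t=9: X=(4, 5, 4), d=4 → +e3, X_10=(4, 5, 5)
t=10: X=(4, 5, 5), d=5 → -e3, X_11=(4, 5, 4)

(4, 5, 4)


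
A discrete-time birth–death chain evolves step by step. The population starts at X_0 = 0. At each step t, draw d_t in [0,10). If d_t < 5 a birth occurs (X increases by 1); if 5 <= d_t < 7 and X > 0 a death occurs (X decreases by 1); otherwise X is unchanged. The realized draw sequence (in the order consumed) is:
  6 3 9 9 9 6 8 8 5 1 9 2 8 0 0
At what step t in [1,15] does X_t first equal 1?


2

t=0: X=0, d=6 → hold, X_1=0
t=1: X=0, d=3 → birth, X_2=1
t=2: X=1, d=9 → hold, X_3=1
t=3: X=1, d=9 → hold, X_4=1
t=4: X=1, d=9 → hold, X_5=1
t=5: X=1, d=6 → death, X_6=0
t=6: X=0, d=8 → hold, X_7=0
t=7: X=0, d=8 → hold, X_8=0
t=8: X=0, d=5 → hold, X_9=0
t=9: X=0, d=1 → birth, X_10=1
t=10: X=1, d=9 → hold, X_11=1
t=11: X=1, d=2 → birth, X_12=2
t=12: X=2, d=8 → hold, X_13=2
t=13: X=2, d=0 → birth, X_14=3
t=14: X=3, d=0 → birth, X_15=4


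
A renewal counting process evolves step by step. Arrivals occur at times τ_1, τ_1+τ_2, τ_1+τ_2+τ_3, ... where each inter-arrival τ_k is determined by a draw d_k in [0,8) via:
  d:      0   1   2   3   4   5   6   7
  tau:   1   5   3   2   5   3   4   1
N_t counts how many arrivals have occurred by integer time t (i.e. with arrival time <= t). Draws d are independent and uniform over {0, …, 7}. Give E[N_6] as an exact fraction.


Inter-arrival values over d=0..7: [1, 5, 3, 2, 5, 3, 4, 1]
Each d has probability 1/8, so the pmf of τ is: f(1) = 1/4, f(2) = 1/8, f(3) = 1/4, f(4) = 1/8, f(5) = 1/4
Renewal equation for m(n) = E[N_n]: condition on τ_1 = k (if k <= n, one arrival plus a fresh copy on the remaining n−k steps): m(n) = F(n) + Σ_{k<=n} f(k)·m(n−k), where F(n) = P(τ <= n) and m(0) = 0
m(1) = F(1) = 1/4
m(2) = F(2) + f(1)·m(1) = 3/8 + 1/4·1/4 = 7/16
m(3) = F(3) + f(1)·m(2) + f(2)·m(1) = 5/8 + 1/4·7/16 + 1/8·1/4 = 49/64
m(4) = F(4) + f(1)·m(3) + f(2)·m(2) + f(3)·m(1) = 3/4 + 1/4·49/64 + 1/8·7/16 + 1/4·1/4 = 271/256
m(5) = F(5) + f(1)·m(4) + f(2)·m(3) + f(3)·m(2) + f(4)·m(1) = 1 + 1/4·271/256 + 1/8·49/64 + 1/4·7/16 + 1/8·1/4 = 1537/1024
m(6) = F(6) + f(1)·m(5) + f(2)·m(4) + f(3)·m(3) + f(4)·m(2) + f(5)·m(1) = 1 + 1/4·1537/1024 + 1/8·271/256 + 1/4·49/64 + 1/8·7/16 + 1/4·1/4 = 7439/4096
E[N_6] = m(6) = 7439/4096

7439/4096


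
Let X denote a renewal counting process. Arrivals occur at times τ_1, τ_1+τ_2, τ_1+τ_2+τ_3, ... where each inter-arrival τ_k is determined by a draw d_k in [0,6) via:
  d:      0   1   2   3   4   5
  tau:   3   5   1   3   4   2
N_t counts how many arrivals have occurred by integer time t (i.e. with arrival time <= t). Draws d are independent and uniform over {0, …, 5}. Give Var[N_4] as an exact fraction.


743567/1679616

Inter-arrival values over d=0..5: [3, 5, 1, 3, 4, 2]
Each d has probability 1/6, so the pmf of τ is: f(1) = 1/6, f(2) = 1/6, f(3) = 1/3, f(4) = 1/6, f(5) = 1/6
Let p_n(j) = P(N_n = j), with p_0 = [1]. Condition on τ_1: p_n(0) = P(τ > n), and for j >= 1, p_n(j) = Σ_{k<=n} f(k)·p_{n−k}(j−1)
p_1 = [5/6, 1/6]  (j = 0..1)
p_2 = [2/3, 11/36, 1/36]  (j = 0..2)
p_3 = [1/3, 7/12, 17/216, 1/216]  (j = 0..3)
p_4 = [1/6, 11/18, 11/54, 23/1296, 1/1296]  (j = 0..4)
E[N_4] = Σ j·p_4(j) = 1393/1296;  E[N_4²] = Σ j²·p_4(j) = 2071/1296
Var[N_4] = 2071/1296 − (1393/1296)² = 743567/1679616


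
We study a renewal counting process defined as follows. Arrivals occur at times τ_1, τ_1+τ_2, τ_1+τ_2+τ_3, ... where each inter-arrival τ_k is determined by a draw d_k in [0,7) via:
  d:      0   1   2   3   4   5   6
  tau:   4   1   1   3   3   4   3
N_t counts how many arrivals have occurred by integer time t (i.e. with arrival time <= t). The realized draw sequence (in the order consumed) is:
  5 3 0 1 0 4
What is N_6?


1

draw d_1=5: τ_1=4, arrival time A_1=4
draw d_2=3: τ_2=3, arrival time A_2=7
draw d_3=0: τ_3=4, arrival time A_3=11
draw d_4=1: τ_4=1, arrival time A_4=12
draw d_5=0: τ_5=4, arrival time A_5=16
draw d_6=4: τ_6=3, arrival time A_6=19
N_t over t=0..6: 0:0 1:0 2:0 3:0 4:1 5:1 6:1


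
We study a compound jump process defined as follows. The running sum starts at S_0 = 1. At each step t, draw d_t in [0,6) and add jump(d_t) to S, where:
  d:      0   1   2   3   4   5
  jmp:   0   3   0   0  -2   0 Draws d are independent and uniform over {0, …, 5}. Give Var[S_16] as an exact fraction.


308/9

Outcome values over d=0..5: [0, 3, 0, 0, -2, 0]
Σy = 1, Σy² = 13, M = 6
μ = 1/6 = 1/6,  σ² = 13/6 − (1/6)² = 77/36
Independent increments: Var[S_16] = 16·σ² = 16·(77/36) = 308/9


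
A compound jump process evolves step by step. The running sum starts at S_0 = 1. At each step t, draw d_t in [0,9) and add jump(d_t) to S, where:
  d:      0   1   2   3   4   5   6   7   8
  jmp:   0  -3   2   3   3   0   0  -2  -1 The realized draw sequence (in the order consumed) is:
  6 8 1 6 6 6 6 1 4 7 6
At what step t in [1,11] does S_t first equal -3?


3

t=0: S=1, d=6, jump=0, S_1=1
t=1: S=1, d=8, jump=-1, S_2=0
t=2: S=0, d=1, jump=-3, S_3=-3
t=3: S=-3, d=6, jump=0, S_4=-3
t=4: S=-3, d=6, jump=0, S_5=-3
t=5: S=-3, d=6, jump=0, S_6=-3
t=6: S=-3, d=6, jump=0, S_7=-3
t=7: S=-3, d=1, jump=-3, S_8=-6
t=8: S=-6, d=4, jump=3, S_9=-3
t=9: S=-3, d=7, jump=-2, S_10=-5
t=10: S=-5, d=6, jump=0, S_11=-5


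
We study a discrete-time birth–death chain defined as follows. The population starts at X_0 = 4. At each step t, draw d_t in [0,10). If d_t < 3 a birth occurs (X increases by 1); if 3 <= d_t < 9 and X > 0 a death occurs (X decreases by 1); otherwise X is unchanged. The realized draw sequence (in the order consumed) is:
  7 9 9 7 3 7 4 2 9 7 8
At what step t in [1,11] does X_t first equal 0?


t=0: X=4, d=7 → death, X_1=3
t=1: X=3, d=9 → hold, X_2=3
t=2: X=3, d=9 → hold, X_3=3
t=3: X=3, d=7 → death, X_4=2
t=4: X=2, d=3 → death, X_5=1
t=5: X=1, d=7 → death, X_6=0
t=6: X=0, d=4 → hold, X_7=0
t=7: X=0, d=2 → birth, X_8=1
t=8: X=1, d=9 → hold, X_9=1
t=9: X=1, d=7 → death, X_10=0
t=10: X=0, d=8 → hold, X_11=0

6


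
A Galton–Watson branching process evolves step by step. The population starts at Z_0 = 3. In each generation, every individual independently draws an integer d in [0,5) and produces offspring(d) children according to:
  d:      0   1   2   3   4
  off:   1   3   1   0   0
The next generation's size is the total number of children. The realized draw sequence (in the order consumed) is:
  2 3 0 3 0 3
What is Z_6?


0

gen 0: Z_0=3, draws=[2, 3, 0], offspring=[1, 0, 1], Z_1=2
gen 1: Z_1=2, draws=[3, 0], offspring=[0, 1], Z_2=1
gen 2: Z_2=1, draws=[3], offspring=[0], Z_3=0
gen 3: Z_3=0, draws=[], offspring=[], Z_4=0
gen 4: Z_4=0, draws=[], offspring=[], Z_5=0
gen 5: Z_5=0, draws=[], offspring=[], Z_6=0


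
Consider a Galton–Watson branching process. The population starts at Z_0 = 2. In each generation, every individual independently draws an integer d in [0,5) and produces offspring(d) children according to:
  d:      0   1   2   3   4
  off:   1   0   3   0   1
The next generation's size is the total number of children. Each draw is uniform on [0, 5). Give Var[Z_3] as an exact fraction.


36/5

Outcome values over d=0..4: [1, 0, 3, 0, 1]
Σy = 5, Σy² = 11, M = 5
μ = 5/5 = 1,  σ² = 11/5 − (1)² = 6/5
V_0 = 0, E_0 = 2
V_1 = 6/5·E_0 + (1)²·V_0 = 12/5;  E_1 = 2
V_2 = 6/5·E_1 + (1)²·V_1 = 24/5;  E_2 = 2
V_3 = 6/5·E_2 + (1)²·V_2 = 36/5;  E_3 = 2


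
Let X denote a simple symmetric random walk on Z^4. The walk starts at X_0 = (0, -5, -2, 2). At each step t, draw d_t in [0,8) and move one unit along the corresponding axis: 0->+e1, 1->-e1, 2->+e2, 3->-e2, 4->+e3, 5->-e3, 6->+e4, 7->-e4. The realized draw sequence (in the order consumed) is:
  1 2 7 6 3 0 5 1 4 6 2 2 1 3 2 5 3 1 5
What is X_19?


t=0: X=(0, -5, -2, 2), d=1 → -e1, X_1=(-1, -5, -2, 2)
t=1: X=(-1, -5, -2, 2), d=2 → +e2, X_2=(-1, -4, -2, 2)
t=2: X=(-1, -4, -2, 2), d=7 → -e4, X_3=(-1, -4, -2, 1)
t=3: X=(-1, -4, -2, 1), d=6 → +e4, X_4=(-1, -4, -2, 2)
t=4: X=(-1, -4, -2, 2), d=3 → -e2, X_5=(-1, -5, -2, 2)
t=5: X=(-1, -5, -2, 2), d=0 → +e1, X_6=(0, -5, -2, 2)
t=6: X=(0, -5, -2, 2), d=5 → -e3, X_7=(0, -5, -3, 2)
t=7: X=(0, -5, -3, 2), d=1 → -e1, X_8=(-1, -5, -3, 2)
t=8: X=(-1, -5, -3, 2), d=4 → +e3, X_9=(-1, -5, -2, 2)
t=9: X=(-1, -5, -2, 2), d=6 → +e4, X_10=(-1, -5, -2, 3)
t=10: X=(-1, -5, -2, 3), d=2 → +e2, X_11=(-1, -4, -2, 3)
t=11: X=(-1, -4, -2, 3), d=2 → +e2, X_12=(-1, -3, -2, 3)
t=12: X=(-1, -3, -2, 3), d=1 → -e1, X_13=(-2, -3, -2, 3)
t=13: X=(-2, -3, -2, 3), d=3 → -e2, X_14=(-2, -4, -2, 3)
t=14: X=(-2, -4, -2, 3), d=2 → +e2, X_15=(-2, -3, -2, 3)
t=15: X=(-2, -3, -2, 3), d=5 → -e3, X_16=(-2, -3, -3, 3)
t=16: X=(-2, -3, -3, 3), d=3 → -e2, X_17=(-2, -4, -3, 3)
t=17: X=(-2, -4, -3, 3), d=1 → -e1, X_18=(-3, -4, -3, 3)
t=18: X=(-3, -4, -3, 3), d=5 → -e3, X_19=(-3, -4, -4, 3)

(-3, -4, -4, 3)


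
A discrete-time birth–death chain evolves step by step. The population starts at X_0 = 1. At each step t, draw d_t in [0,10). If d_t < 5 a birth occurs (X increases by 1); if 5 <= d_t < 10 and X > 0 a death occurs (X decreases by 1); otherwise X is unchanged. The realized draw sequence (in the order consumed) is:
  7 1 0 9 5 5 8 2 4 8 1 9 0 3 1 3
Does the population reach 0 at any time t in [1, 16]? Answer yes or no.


t=0: X=1, d=7 → death, X_1=0
t=1: X=0, d=1 → birth, X_2=1
t=2: X=1, d=0 → birth, X_3=2
t=3: X=2, d=9 → death, X_4=1
t=4: X=1, d=5 → death, X_5=0
t=5: X=0, d=5 → hold, X_6=0
t=6: X=0, d=8 → hold, X_7=0
t=7: X=0, d=2 → birth, X_8=1
t=8: X=1, d=4 → birth, X_9=2
t=9: X=2, d=8 → death, X_10=1
t=10: X=1, d=1 → birth, X_11=2
t=11: X=2, d=9 → death, X_12=1
t=12: X=1, d=0 → birth, X_13=2
t=13: X=2, d=3 → birth, X_14=3
t=14: X=3, d=1 → birth, X_15=4
t=15: X=4, d=3 → birth, X_16=5

yes


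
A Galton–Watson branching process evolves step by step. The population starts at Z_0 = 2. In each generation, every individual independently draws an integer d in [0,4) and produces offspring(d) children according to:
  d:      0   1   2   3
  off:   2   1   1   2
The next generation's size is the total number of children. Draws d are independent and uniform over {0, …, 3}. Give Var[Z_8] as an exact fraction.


13789035/32768

Outcome values over d=0..3: [2, 1, 1, 2]
Σy = 6, Σy² = 10, M = 4
μ = 6/4 = 3/2,  σ² = 10/4 − (3/2)² = 1/4
V_0 = 0, E_0 = 2
V_1 = 1/4·E_0 + (3/2)²·V_0 = 1/2;  E_1 = 3
V_2 = 1/4·E_1 + (3/2)²·V_1 = 15/8;  E_2 = 9/2
V_3 = 1/4·E_2 + (3/2)²·V_2 = 171/32;  E_3 = 27/4
V_4 = 1/4·E_3 + (3/2)²·V_3 = 1755/128;  E_4 = 81/8
V_5 = 1/4·E_4 + (3/2)²·V_4 = 17091/512;  E_5 = 243/16
V_6 = 1/4·E_5 + (3/2)²·V_5 = 161595/2048;  E_6 = 729/32
V_7 = 1/4·E_6 + (3/2)²·V_6 = 1501011/8192;  E_7 = 2187/64
V_8 = 1/4·E_7 + (3/2)²·V_7 = 13789035/32768;  E_8 = 6561/128


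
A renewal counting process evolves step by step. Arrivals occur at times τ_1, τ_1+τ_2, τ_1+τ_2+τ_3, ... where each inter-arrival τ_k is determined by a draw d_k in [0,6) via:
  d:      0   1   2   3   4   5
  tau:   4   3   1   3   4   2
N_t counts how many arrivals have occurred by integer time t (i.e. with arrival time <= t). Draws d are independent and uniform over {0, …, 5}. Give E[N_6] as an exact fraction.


85393/46656

Inter-arrival values over d=0..5: [4, 3, 1, 3, 4, 2]
Each d has probability 1/6, so the pmf of τ is: f(1) = 1/6, f(2) = 1/6, f(3) = 1/3, f(4) = 1/3
Renewal equation for m(n) = E[N_n]: condition on τ_1 = k (if k <= n, one arrival plus a fresh copy on the remaining n−k steps): m(n) = F(n) + Σ_{k<=n} f(k)·m(n−k), where F(n) = P(τ <= n) and m(0) = 0
m(1) = F(1) = 1/6
m(2) = F(2) + f(1)·m(1) = 1/3 + 1/6·1/6 = 13/36
m(3) = F(3) + f(1)·m(2) + f(2)·m(1) = 2/3 + 1/6·13/36 + 1/6·1/6 = 163/216
m(4) = F(4) + f(1)·m(3) + f(2)·m(2) + f(3)·m(1) = 1 + 1/6·163/216 + 1/6·13/36 + 1/3·1/6 = 1609/1296
m(5) = F(5) + f(1)·m(4) + f(2)·m(3) + f(3)·m(2) + f(4)·m(1) = 1 + 1/6·1609/1296 + 1/6·163/216 + 1/3·13/36 + 1/3·1/6 = 11731/7776
m(6) = F(6) + f(1)·m(5) + f(2)·m(4) + f(3)·m(3) + f(4)·m(2) = 1 + 1/6·11731/7776 + 1/6·1609/1296 + 1/3·163/216 + 1/3·13/36 = 85393/46656
E[N_6] = m(6) = 85393/46656


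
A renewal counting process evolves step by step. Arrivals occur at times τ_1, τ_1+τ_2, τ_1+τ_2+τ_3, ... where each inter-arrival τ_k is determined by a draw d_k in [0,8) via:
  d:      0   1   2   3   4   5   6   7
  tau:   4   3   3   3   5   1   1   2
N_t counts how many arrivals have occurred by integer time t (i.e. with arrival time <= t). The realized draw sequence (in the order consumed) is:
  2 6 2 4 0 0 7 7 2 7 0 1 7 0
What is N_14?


4

draw d_1=2: τ_1=3, arrival time A_1=3
draw d_2=6: τ_2=1, arrival time A_2=4
draw d_3=2: τ_3=3, arrival time A_3=7
draw d_4=4: τ_4=5, arrival time A_4=12
draw d_5=0: τ_5=4, arrival time A_5=16
draw d_6=0: τ_6=4, arrival time A_6=20
draw d_7=7: τ_7=2, arrival time A_7=22
draw d_8=7: τ_8=2, arrival time A_8=24
draw d_9=2: τ_9=3, arrival time A_9=27
draw d_10=7: τ_10=2, arrival time A_10=29
draw d_11=0: τ_11=4, arrival time A_11=33
draw d_12=1: τ_12=3, arrival time A_12=36
draw d_13=7: τ_13=2, arrival time A_13=38
draw d_14=0: τ_14=4, arrival time A_14=42
N_t over t=0..14: 0:0 1:0 2:0 3:1 4:2 5:2 6:2 7:3 8:3 9:3 10:3 11:3 12:4 13:4 14:4


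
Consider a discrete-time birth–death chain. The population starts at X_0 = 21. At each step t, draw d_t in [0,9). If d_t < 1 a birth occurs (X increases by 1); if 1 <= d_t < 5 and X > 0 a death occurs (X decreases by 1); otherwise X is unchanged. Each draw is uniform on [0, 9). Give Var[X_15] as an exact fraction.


X can drop by at most 1 per step and X_0 = 21 > T = 15, so X_t >= 21 − t >= 6 > 0 for every t <= 15: the floor at 0 (the 'and X > 0' condition) never binds. Hence X_15 = X_0 + Σ_{t<15} Y_t with i.i.d. increments Y_t = y(d_t) ∈ {+1, −1, 0}.
Outcome values over d=0..8: [1, -1, -1, -1, -1, 0, 0, 0, 0]
Σy = -3, Σy² = 5, M = 9
μ = -3/9 = -1/3,  σ² = 5/9 − (-1/3)² = 4/9
Independent increments: Var[X_15] = 15·σ² = 15·(4/9) = 20/3

20/3


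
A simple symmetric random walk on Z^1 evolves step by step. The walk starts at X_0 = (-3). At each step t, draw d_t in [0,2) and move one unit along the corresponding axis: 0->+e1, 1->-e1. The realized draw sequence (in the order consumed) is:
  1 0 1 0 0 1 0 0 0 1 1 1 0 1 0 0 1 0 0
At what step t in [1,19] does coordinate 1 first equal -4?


t=0: X=(-3), d=1 → -e1, X_1=(-4)
t=1: X=(-4), d=0 → +e1, X_2=(-3)
t=2: X=(-3), d=1 → -e1, X_3=(-4)
t=3: X=(-4), d=0 → +e1, X_4=(-3)
t=4: X=(-3), d=0 → +e1, X_5=(-2)
t=5: X=(-2), d=1 → -e1, X_6=(-3)
t=6: X=(-3), d=0 → +e1, X_7=(-2)
t=7: X=(-2), d=0 → +e1, X_8=(-1)
t=8: X=(-1), d=0 → +e1, X_9=(0)
t=9: X=(0), d=1 → -e1, X_10=(-1)
t=10: X=(-1), d=1 → -e1, X_11=(-2)
t=11: X=(-2), d=1 → -e1, X_12=(-3)
t=12: X=(-3), d=0 → +e1, X_13=(-2)
t=13: X=(-2), d=1 → -e1, X_14=(-3)
t=14: X=(-3), d=0 → +e1, X_15=(-2)
t=15: X=(-2), d=0 → +e1, X_16=(-1)
t=16: X=(-1), d=1 → -e1, X_17=(-2)
t=17: X=(-2), d=0 → +e1, X_18=(-1)
t=18: X=(-1), d=0 → +e1, X_19=(0)

1


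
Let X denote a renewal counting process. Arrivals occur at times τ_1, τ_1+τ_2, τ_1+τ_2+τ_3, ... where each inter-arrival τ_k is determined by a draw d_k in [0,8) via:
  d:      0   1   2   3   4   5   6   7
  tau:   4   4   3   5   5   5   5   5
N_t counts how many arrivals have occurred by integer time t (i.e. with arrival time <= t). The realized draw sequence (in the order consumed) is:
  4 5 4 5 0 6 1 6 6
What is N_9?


draw d_1=4: τ_1=5, arrival time A_1=5
draw d_2=5: τ_2=5, arrival time A_2=10
draw d_3=4: τ_3=5, arrival time A_3=15
draw d_4=5: τ_4=5, arrival time A_4=20
draw d_5=0: τ_5=4, arrival time A_5=24
draw d_6=6: τ_6=5, arrival time A_6=29
draw d_7=1: τ_7=4, arrival time A_7=33
draw d_8=6: τ_8=5, arrival time A_8=38
draw d_9=6: τ_9=5, arrival time A_9=43
N_t over t=0..9: 0:0 1:0 2:0 3:0 4:0 5:1 6:1 7:1 8:1 9:1

1


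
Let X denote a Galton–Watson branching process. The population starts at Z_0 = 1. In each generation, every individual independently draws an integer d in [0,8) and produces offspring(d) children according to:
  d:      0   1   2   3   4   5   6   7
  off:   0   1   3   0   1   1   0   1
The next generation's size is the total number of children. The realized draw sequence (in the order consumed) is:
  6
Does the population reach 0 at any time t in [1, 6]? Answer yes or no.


gen 0: Z_0=1, draws=[6], offspring=[0], Z_1=0
gen 1: Z_1=0, draws=[], offspring=[], Z_2=0
gen 2: Z_2=0, draws=[], offspring=[], Z_3=0
gen 3: Z_3=0, draws=[], offspring=[], Z_4=0
gen 4: Z_4=0, draws=[], offspring=[], Z_5=0
gen 5: Z_5=0, draws=[], offspring=[], Z_6=0

yes


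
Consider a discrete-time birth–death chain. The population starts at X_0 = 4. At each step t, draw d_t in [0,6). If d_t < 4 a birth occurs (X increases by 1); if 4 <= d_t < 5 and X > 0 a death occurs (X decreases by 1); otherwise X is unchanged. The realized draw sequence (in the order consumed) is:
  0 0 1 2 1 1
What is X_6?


t=0: X=4, d=0 → birth, X_1=5
t=1: X=5, d=0 → birth, X_2=6
t=2: X=6, d=1 → birth, X_3=7
t=3: X=7, d=2 → birth, X_4=8
t=4: X=8, d=1 → birth, X_5=9
t=5: X=9, d=1 → birth, X_6=10

10


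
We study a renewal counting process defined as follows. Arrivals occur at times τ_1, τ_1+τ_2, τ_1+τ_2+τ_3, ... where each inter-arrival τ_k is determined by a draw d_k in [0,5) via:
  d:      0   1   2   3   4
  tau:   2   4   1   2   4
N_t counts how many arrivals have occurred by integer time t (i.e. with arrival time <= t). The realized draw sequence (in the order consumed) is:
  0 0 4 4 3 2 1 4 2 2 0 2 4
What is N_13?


4

draw d_1=0: τ_1=2, arrival time A_1=2
draw d_2=0: τ_2=2, arrival time A_2=4
draw d_3=4: τ_3=4, arrival time A_3=8
draw d_4=4: τ_4=4, arrival time A_4=12
draw d_5=3: τ_5=2, arrival time A_5=14
draw d_6=2: τ_6=1, arrival time A_6=15
draw d_7=1: τ_7=4, arrival time A_7=19
draw d_8=4: τ_8=4, arrival time A_8=23
draw d_9=2: τ_9=1, arrival time A_9=24
draw d_10=2: τ_10=1, arrival time A_10=25
draw d_11=0: τ_11=2, arrival time A_11=27
draw d_12=2: τ_12=1, arrival time A_12=28
draw d_13=4: τ_13=4, arrival time A_13=32
N_t over t=0..13: 0:0 1:0 2:1 3:1 4:2 5:2 6:2 7:2 8:3 9:3 10:3 11:3 12:4 13:4


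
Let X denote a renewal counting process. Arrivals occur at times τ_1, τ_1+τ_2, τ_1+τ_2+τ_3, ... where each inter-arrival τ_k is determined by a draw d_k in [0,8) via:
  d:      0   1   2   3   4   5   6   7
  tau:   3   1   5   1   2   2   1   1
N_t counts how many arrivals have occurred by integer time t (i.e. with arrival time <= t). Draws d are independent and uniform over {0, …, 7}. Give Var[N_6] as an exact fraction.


Inter-arrival values over d=0..7: [3, 1, 5, 1, 2, 2, 1, 1]
Each d has probability 1/8, so the pmf of τ is: f(1) = 1/2, f(2) = 1/4, f(3) = 1/8, f(5) = 1/8
Let p_n(j) = P(N_n = j), with p_0 = [1]. Condition on τ_1: p_n(0) = P(τ > n), and for j >= 1, p_n(j) = Σ_{k<=n} f(k)·p_{n−k}(j−1)
p_1 = [1/2, 1/2]  (j = 0..1)
p_2 = [1/4, 1/2, 1/4]  (j = 0..2)
p_3 = [1/8, 3/8, 3/8, 1/8]  (j = 0..3)
p_4 = [1/8, 3/16, 3/8, 1/4, 1/16]  (j = 0..4)
p_5 = [0, 1/4, 1/4, 5/16, 5/32, 1/32]  (j = 0..5)
p_6 = [0, 7/64, 9/32, 17/64, 15/64, 3/32, 1/64]  (j = 0..6)
E[N_6] = Σ j·p_6(j) = 95/32;  E[N_6²] = Σ j²·p_6(j) = 329/32
Var[N_6] = 329/32 − (95/32)² = 1503/1024

1503/1024


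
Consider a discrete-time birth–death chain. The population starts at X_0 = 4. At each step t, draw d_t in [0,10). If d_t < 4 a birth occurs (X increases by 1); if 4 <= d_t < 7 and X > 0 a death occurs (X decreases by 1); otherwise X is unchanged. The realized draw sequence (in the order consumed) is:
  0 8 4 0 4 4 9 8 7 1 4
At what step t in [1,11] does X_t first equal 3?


6

t=0: X=4, d=0 → birth, X_1=5
t=1: X=5, d=8 → hold, X_2=5
t=2: X=5, d=4 → death, X_3=4
t=3: X=4, d=0 → birth, X_4=5
t=4: X=5, d=4 → death, X_5=4
t=5: X=4, d=4 → death, X_6=3
t=6: X=3, d=9 → hold, X_7=3
t=7: X=3, d=8 → hold, X_8=3
t=8: X=3, d=7 → hold, X_9=3
t=9: X=3, d=1 → birth, X_10=4
t=10: X=4, d=4 → death, X_11=3


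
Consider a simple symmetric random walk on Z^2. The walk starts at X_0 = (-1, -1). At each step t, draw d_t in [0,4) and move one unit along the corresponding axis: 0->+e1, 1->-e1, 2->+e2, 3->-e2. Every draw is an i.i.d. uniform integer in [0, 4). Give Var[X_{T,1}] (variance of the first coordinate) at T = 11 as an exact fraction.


11/2

Outcome values over d=0..3: [1, -1, 0, 0]
Σy = 0, Σy² = 2, M = 4
μ = 0/4 = 0,  σ² = 2/4 − (0)² = 1/2
Independent increments: Var[X_11] = 11·σ² = 11·(1/2) = 11/2


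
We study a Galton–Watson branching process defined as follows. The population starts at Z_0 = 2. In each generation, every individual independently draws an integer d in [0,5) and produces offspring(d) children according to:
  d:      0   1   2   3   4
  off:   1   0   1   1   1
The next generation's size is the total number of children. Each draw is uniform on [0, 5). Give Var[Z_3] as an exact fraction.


7808/15625

Outcome values over d=0..4: [1, 0, 1, 1, 1]
Σy = 4, Σy² = 4, M = 5
μ = 4/5 = 4/5,  σ² = 4/5 − (4/5)² = 4/25
V_0 = 0, E_0 = 2
V_1 = 4/25·E_0 + (4/5)²·V_0 = 8/25;  E_1 = 8/5
V_2 = 4/25·E_1 + (4/5)²·V_1 = 288/625;  E_2 = 32/25
V_3 = 4/25·E_2 + (4/5)²·V_2 = 7808/15625;  E_3 = 128/125


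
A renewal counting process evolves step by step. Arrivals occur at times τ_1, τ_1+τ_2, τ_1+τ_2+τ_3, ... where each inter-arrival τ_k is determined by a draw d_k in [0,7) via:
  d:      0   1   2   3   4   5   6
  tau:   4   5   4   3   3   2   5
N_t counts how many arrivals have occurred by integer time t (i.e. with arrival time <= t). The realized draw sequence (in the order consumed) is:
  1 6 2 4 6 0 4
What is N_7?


draw d_1=1: τ_1=5, arrival time A_1=5
draw d_2=6: τ_2=5, arrival time A_2=10
draw d_3=2: τ_3=4, arrival time A_3=14
draw d_4=4: τ_4=3, arrival time A_4=17
draw d_5=6: τ_5=5, arrival time A_5=22
draw d_6=0: τ_6=4, arrival time A_6=26
draw d_7=4: τ_7=3, arrival time A_7=29
N_t over t=0..7: 0:0 1:0 2:0 3:0 4:0 5:1 6:1 7:1

1


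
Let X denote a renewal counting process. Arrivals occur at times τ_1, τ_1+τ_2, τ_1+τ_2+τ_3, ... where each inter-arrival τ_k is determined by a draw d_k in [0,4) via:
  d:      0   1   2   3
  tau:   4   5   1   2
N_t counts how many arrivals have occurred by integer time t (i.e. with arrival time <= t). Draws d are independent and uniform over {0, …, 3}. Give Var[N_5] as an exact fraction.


579559/1048576

Inter-arrival values over d=0..3: [4, 5, 1, 2]
Each d has probability 1/4, so the pmf of τ is: f(1) = 1/4, f(2) = 1/4, f(4) = 1/4, f(5) = 1/4
Let p_n(j) = P(N_n = j), with p_0 = [1]. Condition on τ_1: p_n(0) = P(τ > n), and for j >= 1, p_n(j) = Σ_{k<=n} f(k)·p_{n−k}(j−1)
p_1 = [3/4, 1/4]  (j = 0..1)
p_2 = [1/2, 7/16, 1/16]  (j = 0..2)
p_3 = [1/2, 5/16, 11/64, 1/64]  (j = 0..3)
p_4 = [1/4, 1/2, 3/16, 15/256, 1/256]  (j = 0..4)
p_5 = [0, 5/8, 17/64, 23/256, 19/1024, 1/1024]  (j = 0..5)
E[N_5] = Σ j·p_5(j) = 1541/1024;  E[N_5²] = Σ j²·p_5(j) = 2885/1024
Var[N_5] = 2885/1024 − (1541/1024)² = 579559/1048576


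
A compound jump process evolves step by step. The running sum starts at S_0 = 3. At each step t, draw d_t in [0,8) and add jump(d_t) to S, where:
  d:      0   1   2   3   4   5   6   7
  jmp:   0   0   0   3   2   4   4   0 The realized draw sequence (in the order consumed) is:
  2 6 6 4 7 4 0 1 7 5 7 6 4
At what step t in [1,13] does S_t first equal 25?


13

t=0: S=3, d=2, jump=0, S_1=3
t=1: S=3, d=6, jump=4, S_2=7
t=2: S=7, d=6, jump=4, S_3=11
t=3: S=11, d=4, jump=2, S_4=13
t=4: S=13, d=7, jump=0, S_5=13
t=5: S=13, d=4, jump=2, S_6=15
t=6: S=15, d=0, jump=0, S_7=15
t=7: S=15, d=1, jump=0, S_8=15
t=8: S=15, d=7, jump=0, S_9=15
t=9: S=15, d=5, jump=4, S_10=19
t=10: S=19, d=7, jump=0, S_11=19
t=11: S=19, d=6, jump=4, S_12=23
t=12: S=23, d=4, jump=2, S_13=25


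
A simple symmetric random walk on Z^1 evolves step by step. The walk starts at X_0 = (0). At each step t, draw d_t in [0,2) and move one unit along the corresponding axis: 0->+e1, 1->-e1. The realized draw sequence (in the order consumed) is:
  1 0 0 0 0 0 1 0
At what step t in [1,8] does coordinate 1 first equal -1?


1

t=0: X=(0), d=1 → -e1, X_1=(-1)
t=1: X=(-1), d=0 → +e1, X_2=(0)
t=2: X=(0), d=0 → +e1, X_3=(1)
t=3: X=(1), d=0 → +e1, X_4=(2)
t=4: X=(2), d=0 → +e1, X_5=(3)
t=5: X=(3), d=0 → +e1, X_6=(4)
t=6: X=(4), d=1 → -e1, X_7=(3)
t=7: X=(3), d=0 → +e1, X_8=(4)


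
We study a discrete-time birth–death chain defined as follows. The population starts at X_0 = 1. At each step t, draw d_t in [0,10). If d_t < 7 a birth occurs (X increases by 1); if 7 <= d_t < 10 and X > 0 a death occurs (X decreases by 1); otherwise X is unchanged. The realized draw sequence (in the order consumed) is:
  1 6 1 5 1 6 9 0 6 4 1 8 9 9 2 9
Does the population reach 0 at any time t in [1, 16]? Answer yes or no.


no

t=0: X=1, d=1 → birth, X_1=2
t=1: X=2, d=6 → birth, X_2=3
t=2: X=3, d=1 → birth, X_3=4
t=3: X=4, d=5 → birth, X_4=5
t=4: X=5, d=1 → birth, X_5=6
t=5: X=6, d=6 → birth, X_6=7
t=6: X=7, d=9 → death, X_7=6
t=7: X=6, d=0 → birth, X_8=7
t=8: X=7, d=6 → birth, X_9=8
t=9: X=8, d=4 → birth, X_10=9
t=10: X=9, d=1 → birth, X_11=10
t=11: X=10, d=8 → death, X_12=9
t=12: X=9, d=9 → death, X_13=8
t=13: X=8, d=9 → death, X_14=7
t=14: X=7, d=2 → birth, X_15=8
t=15: X=8, d=9 → death, X_16=7


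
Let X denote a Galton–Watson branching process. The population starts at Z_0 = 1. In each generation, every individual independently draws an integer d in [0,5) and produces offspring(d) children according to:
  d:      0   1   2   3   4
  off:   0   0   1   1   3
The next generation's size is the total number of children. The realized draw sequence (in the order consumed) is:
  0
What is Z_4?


0

gen 0: Z_0=1, draws=[0], offspring=[0], Z_1=0
gen 1: Z_1=0, draws=[], offspring=[], Z_2=0
gen 2: Z_2=0, draws=[], offspring=[], Z_3=0
gen 3: Z_3=0, draws=[], offspring=[], Z_4=0


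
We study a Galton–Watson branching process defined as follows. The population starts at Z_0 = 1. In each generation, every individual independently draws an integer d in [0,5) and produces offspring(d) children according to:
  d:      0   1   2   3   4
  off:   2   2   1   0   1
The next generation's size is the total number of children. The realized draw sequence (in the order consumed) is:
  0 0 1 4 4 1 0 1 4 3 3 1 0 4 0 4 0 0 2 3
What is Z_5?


gen 0: Z_0=1, draws=[0], offspring=[2], Z_1=2
gen 1: Z_1=2, draws=[0, 1], offspring=[2, 2], Z_2=4
gen 2: Z_2=4, draws=[4, 4, 1, 0], offspring=[1, 1, 2, 2], Z_3=6
gen 3: Z_3=6, draws=[1, 4, 3, 3, 1, 0], offspring=[2, 1, 0, 0, 2, 2], Z_4=7
gen 4: Z_4=7, draws=[4, 0, 4, 0, 0, 2, 3], offspring=[1, 2, 1, 2, 2, 1, 0], Z_5=9

9


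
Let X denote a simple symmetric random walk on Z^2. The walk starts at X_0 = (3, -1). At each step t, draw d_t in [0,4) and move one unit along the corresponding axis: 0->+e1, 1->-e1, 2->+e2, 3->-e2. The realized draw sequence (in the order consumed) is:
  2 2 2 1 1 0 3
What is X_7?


t=0: X=(3, -1), d=2 → +e2, X_1=(3, 0)
t=1: X=(3, 0), d=2 → +e2, X_2=(3, 1)
t=2: X=(3, 1), d=2 → +e2, X_3=(3, 2)
t=3: X=(3, 2), d=1 → -e1, X_4=(2, 2)
t=4: X=(2, 2), d=1 → -e1, X_5=(1, 2)
t=5: X=(1, 2), d=0 → +e1, X_6=(2, 2)
t=6: X=(2, 2), d=3 → -e2, X_7=(2, 1)

(2, 1)


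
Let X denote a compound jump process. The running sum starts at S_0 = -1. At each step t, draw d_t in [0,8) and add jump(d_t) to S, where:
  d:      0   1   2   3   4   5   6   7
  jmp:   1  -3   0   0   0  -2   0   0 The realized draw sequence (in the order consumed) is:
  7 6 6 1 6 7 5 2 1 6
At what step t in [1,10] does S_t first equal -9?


t=0: S=-1, d=7, jump=0, S_1=-1
t=1: S=-1, d=6, jump=0, S_2=-1
t=2: S=-1, d=6, jump=0, S_3=-1
t=3: S=-1, d=1, jump=-3, S_4=-4
t=4: S=-4, d=6, jump=0, S_5=-4
t=5: S=-4, d=7, jump=0, S_6=-4
t=6: S=-4, d=5, jump=-2, S_7=-6
t=7: S=-6, d=2, jump=0, S_8=-6
t=8: S=-6, d=1, jump=-3, S_9=-9
t=9: S=-9, d=6, jump=0, S_10=-9

9


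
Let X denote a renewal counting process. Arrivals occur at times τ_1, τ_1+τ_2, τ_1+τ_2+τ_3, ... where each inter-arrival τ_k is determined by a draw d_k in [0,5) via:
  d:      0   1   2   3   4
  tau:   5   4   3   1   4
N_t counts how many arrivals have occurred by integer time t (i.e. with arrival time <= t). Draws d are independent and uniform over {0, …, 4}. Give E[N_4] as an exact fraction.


Inter-arrival values over d=0..4: [5, 4, 3, 1, 4]
Each d has probability 1/5, so the pmf of τ is: f(1) = 1/5, f(3) = 1/5, f(4) = 2/5, f(5) = 1/5
Renewal equation for m(n) = E[N_n]: condition on τ_1 = k (if k <= n, one arrival plus a fresh copy on the remaining n−k steps): m(n) = F(n) + Σ_{k<=n} f(k)·m(n−k), where F(n) = P(τ <= n) and m(0) = 0
m(1) = F(1) = 1/5
m(2) = F(2) + f(1)·m(1) = 1/5 + 1/5·1/5 = 6/25
m(3) = F(3) + f(1)·m(2) = 2/5 + 1/5·6/25 = 56/125
m(4) = F(4) + f(1)·m(3) + f(3)·m(1) = 4/5 + 1/5·56/125 + 1/5·1/5 = 581/625
E[N_4] = m(4) = 581/625

581/625


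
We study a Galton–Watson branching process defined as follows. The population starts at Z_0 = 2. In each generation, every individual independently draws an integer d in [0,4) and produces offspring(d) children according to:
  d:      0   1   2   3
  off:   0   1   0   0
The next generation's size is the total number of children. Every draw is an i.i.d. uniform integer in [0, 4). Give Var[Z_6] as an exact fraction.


4095/8388608

Outcome values over d=0..3: [0, 1, 0, 0]
Σy = 1, Σy² = 1, M = 4
μ = 1/4 = 1/4,  σ² = 1/4 − (1/4)² = 3/16
V_0 = 0, E_0 = 2
V_1 = 3/16·E_0 + (1/4)²·V_0 = 3/8;  E_1 = 1/2
V_2 = 3/16·E_1 + (1/4)²·V_1 = 15/128;  E_2 = 1/8
V_3 = 3/16·E_2 + (1/4)²·V_2 = 63/2048;  E_3 = 1/32
V_4 = 3/16·E_3 + (1/4)²·V_3 = 255/32768;  E_4 = 1/128
V_5 = 3/16·E_4 + (1/4)²·V_4 = 1023/524288;  E_5 = 1/512
V_6 = 3/16·E_5 + (1/4)²·V_5 = 4095/8388608;  E_6 = 1/2048


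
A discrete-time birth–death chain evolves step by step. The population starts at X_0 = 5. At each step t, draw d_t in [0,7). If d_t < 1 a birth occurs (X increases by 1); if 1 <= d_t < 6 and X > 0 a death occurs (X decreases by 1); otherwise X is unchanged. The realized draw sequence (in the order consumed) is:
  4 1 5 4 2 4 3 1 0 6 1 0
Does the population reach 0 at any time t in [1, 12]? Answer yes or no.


yes

t=0: X=5, d=4 → death, X_1=4
t=1: X=4, d=1 → death, X_2=3
t=2: X=3, d=5 → death, X_3=2
t=3: X=2, d=4 → death, X_4=1
t=4: X=1, d=2 → death, X_5=0
t=5: X=0, d=4 → hold, X_6=0
t=6: X=0, d=3 → hold, X_7=0
t=7: X=0, d=1 → hold, X_8=0
t=8: X=0, d=0 → birth, X_9=1
t=9: X=1, d=6 → hold, X_10=1
t=10: X=1, d=1 → death, X_11=0
t=11: X=0, d=0 → birth, X_12=1


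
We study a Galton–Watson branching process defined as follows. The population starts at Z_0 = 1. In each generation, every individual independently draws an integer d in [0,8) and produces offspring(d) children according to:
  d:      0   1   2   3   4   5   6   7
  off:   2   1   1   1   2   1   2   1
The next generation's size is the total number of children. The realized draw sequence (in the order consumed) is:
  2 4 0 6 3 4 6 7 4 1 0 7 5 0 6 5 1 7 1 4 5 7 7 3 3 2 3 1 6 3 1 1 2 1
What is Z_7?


12

gen 0: Z_0=1, draws=[2], offspring=[1], Z_1=1
gen 1: Z_1=1, draws=[4], offspring=[2], Z_2=2
gen 2: Z_2=2, draws=[0, 6], offspring=[2, 2], Z_3=4
gen 3: Z_3=4, draws=[3, 4, 6, 7], offspring=[1, 2, 2, 1], Z_4=6
gen 4: Z_4=6, draws=[4, 1, 0, 7, 5, 0], offspring=[2, 1, 2, 1, 1, 2], Z_5=9
gen 5: Z_5=9, draws=[6, 5, 1, 7, 1, 4, 5, 7, 7], offspring=[2, 1, 1, 1, 1, 2, 1, 1, 1], Z_6=11
gen 6: Z_6=11, draws=[3, 3, 2, 3, 1, 6, 3, 1, 1, 2, 1], offspring=[1, 1, 1, 1, 1, 2, 1, 1, 1, 1, 1], Z_7=12


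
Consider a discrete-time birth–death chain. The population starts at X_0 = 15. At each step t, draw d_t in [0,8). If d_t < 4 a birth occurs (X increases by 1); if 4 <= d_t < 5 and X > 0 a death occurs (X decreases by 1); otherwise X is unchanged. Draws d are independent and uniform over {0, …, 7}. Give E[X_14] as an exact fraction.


81/4

X can drop by at most 1 per step and X_0 = 15 > T = 14, so X_t >= 15 − t >= 1 > 0 for every t <= 14: the floor at 0 (the 'and X > 0' condition) never binds. Hence X_14 = X_0 + Σ_{t<14} Y_t with i.i.d. increments Y_t = y(d_t) ∈ {+1, −1, 0}.
Outcome values over d=0..7: [1, 1, 1, 1, -1, 0, 0, 0]
Σy = 3, Σy² = 5, M = 8
μ = 3/8 = 3/8,  σ² = 5/8 − (3/8)² = 31/64
E[X_14] = 15 + 14·(3/8) = 81/4


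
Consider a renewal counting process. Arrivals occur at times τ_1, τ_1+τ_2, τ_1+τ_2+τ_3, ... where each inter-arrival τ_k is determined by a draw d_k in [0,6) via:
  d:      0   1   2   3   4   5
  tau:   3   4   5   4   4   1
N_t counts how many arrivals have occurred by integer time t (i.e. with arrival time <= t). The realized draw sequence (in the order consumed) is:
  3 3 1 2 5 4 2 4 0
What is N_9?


draw d_1=3: τ_1=4, arrival time A_1=4
draw d_2=3: τ_2=4, arrival time A_2=8
draw d_3=1: τ_3=4, arrival time A_3=12
draw d_4=2: τ_4=5, arrival time A_4=17
draw d_5=5: τ_5=1, arrival time A_5=18
draw d_6=4: τ_6=4, arrival time A_6=22
draw d_7=2: τ_7=5, arrival time A_7=27
draw d_8=4: τ_8=4, arrival time A_8=31
draw d_9=0: τ_9=3, arrival time A_9=34
N_t over t=0..9: 0:0 1:0 2:0 3:0 4:1 5:1 6:1 7:1 8:2 9:2

2


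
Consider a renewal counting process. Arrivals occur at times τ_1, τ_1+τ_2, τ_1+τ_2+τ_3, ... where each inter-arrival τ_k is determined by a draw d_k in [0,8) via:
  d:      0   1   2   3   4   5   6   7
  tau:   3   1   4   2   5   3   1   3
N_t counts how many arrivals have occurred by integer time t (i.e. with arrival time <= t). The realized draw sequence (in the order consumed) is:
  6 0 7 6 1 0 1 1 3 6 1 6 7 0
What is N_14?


draw d_1=6: τ_1=1, arrival time A_1=1
draw d_2=0: τ_2=3, arrival time A_2=4
draw d_3=7: τ_3=3, arrival time A_3=7
draw d_4=6: τ_4=1, arrival time A_4=8
draw d_5=1: τ_5=1, arrival time A_5=9
draw d_6=0: τ_6=3, arrival time A_6=12
draw d_7=1: τ_7=1, arrival time A_7=13
draw d_8=1: τ_8=1, arrival time A_8=14
draw d_9=3: τ_9=2, arrival time A_9=16
draw d_10=6: τ_10=1, arrival time A_10=17
draw d_11=1: τ_11=1, arrival time A_11=18
draw d_12=6: τ_12=1, arrival time A_12=19
draw d_13=7: τ_13=3, arrival time A_13=22
draw d_14=0: τ_14=3, arrival time A_14=25
N_t over t=0..14: 0:0 1:1 2:1 3:1 4:2 5:2 6:2 7:3 8:4 9:5 10:5 11:5 12:6 13:7 14:8

8


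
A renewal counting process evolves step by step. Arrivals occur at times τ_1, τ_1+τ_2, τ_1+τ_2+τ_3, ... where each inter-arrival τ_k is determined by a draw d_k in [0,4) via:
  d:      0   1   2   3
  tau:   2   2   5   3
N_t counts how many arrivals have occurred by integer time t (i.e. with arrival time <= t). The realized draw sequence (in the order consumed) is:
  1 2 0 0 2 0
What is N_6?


draw d_1=1: τ_1=2, arrival time A_1=2
draw d_2=2: τ_2=5, arrival time A_2=7
draw d_3=0: τ_3=2, arrival time A_3=9
draw d_4=0: τ_4=2, arrival time A_4=11
draw d_5=2: τ_5=5, arrival time A_5=16
draw d_6=0: τ_6=2, arrival time A_6=18
N_t over t=0..6: 0:0 1:0 2:1 3:1 4:1 5:1 6:1

1


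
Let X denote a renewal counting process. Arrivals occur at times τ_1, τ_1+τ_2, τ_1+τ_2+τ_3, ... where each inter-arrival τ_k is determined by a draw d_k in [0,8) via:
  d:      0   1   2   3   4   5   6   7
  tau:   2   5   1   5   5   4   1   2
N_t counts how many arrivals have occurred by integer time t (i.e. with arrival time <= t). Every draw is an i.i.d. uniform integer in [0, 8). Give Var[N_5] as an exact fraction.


576103/1048576

Inter-arrival values over d=0..7: [2, 5, 1, 5, 5, 4, 1, 2]
Each d has probability 1/8, so the pmf of τ is: f(1) = 1/4, f(2) = 1/4, f(4) = 1/8, f(5) = 3/8
Let p_n(j) = P(N_n = j), with p_0 = [1]. Condition on τ_1: p_n(0) = P(τ > n), and for j >= 1, p_n(j) = Σ_{k<=n} f(k)·p_{n−k}(j−1)
p_1 = [3/4, 1/4]  (j = 0..1)
p_2 = [1/2, 7/16, 1/16]  (j = 0..2)
p_3 = [1/2, 5/16, 11/64, 1/64]  (j = 0..3)
p_4 = [3/8, 3/8, 3/16, 15/256, 1/256]  (j = 0..4)
p_5 = [0, 11/16, 13/64, 23/256, 19/1024, 1/1024]  (j = 0..5)
E[N_5] = Σ j·p_5(j) = 1477/1024;  E[N_5²] = Σ j²·p_5(j) = 2693/1024
Var[N_5] = 2693/1024 − (1477/1024)² = 576103/1048576


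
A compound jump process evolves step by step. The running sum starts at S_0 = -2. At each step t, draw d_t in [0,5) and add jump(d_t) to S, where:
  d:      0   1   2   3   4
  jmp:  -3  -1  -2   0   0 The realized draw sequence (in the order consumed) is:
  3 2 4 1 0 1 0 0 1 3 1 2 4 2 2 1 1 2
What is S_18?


-27

t=0: S=-2, d=3, jump=0, S_1=-2
t=1: S=-2, d=2, jump=-2, S_2=-4
t=2: S=-4, d=4, jump=0, S_3=-4
t=3: S=-4, d=1, jump=-1, S_4=-5
t=4: S=-5, d=0, jump=-3, S_5=-8
t=5: S=-8, d=1, jump=-1, S_6=-9
t=6: S=-9, d=0, jump=-3, S_7=-12
t=7: S=-12, d=0, jump=-3, S_8=-15
t=8: S=-15, d=1, jump=-1, S_9=-16
t=9: S=-16, d=3, jump=0, S_10=-16
t=10: S=-16, d=1, jump=-1, S_11=-17
t=11: S=-17, d=2, jump=-2, S_12=-19
t=12: S=-19, d=4, jump=0, S_13=-19
t=13: S=-19, d=2, jump=-2, S_14=-21
t=14: S=-21, d=2, jump=-2, S_15=-23
t=15: S=-23, d=1, jump=-1, S_16=-24
t=16: S=-24, d=1, jump=-1, S_17=-25
t=17: S=-25, d=2, jump=-2, S_18=-27


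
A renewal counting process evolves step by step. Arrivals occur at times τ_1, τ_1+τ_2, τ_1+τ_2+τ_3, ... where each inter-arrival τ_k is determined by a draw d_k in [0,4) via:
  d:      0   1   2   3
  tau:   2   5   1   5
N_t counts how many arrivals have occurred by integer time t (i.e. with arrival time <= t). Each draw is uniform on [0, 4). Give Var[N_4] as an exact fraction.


60511/65536

Inter-arrival values over d=0..3: [2, 5, 1, 5]
Each d has probability 1/4, so the pmf of τ is: f(1) = 1/4, f(2) = 1/4, f(5) = 1/2
Let p_n(j) = P(N_n = j), with p_0 = [1]. Condition on τ_1: p_n(0) = P(τ > n), and for j >= 1, p_n(j) = Σ_{k<=n} f(k)·p_{n−k}(j−1)
p_1 = [3/4, 1/4]  (j = 0..1)
p_2 = [1/2, 7/16, 1/16]  (j = 0..2)
p_3 = [1/2, 5/16, 11/64, 1/64]  (j = 0..3)
p_4 = [1/2, 1/4, 3/16, 15/256, 1/256]  (j = 0..4)
E[N_4] = Σ j·p_4(j) = 209/256;  E[N_4²] = Σ j²·p_4(j) = 407/256
Var[N_4] = 407/256 − (209/256)² = 60511/65536


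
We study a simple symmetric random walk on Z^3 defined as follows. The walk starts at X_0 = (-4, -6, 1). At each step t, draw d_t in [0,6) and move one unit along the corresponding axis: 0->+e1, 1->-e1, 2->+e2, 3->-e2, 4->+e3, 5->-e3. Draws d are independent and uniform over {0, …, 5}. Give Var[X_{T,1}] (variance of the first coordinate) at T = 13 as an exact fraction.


Outcome values over d=0..5: [1, -1, 0, 0, 0, 0]
Σy = 0, Σy² = 2, M = 6
μ = 0/6 = 0,  σ² = 2/6 − (0)² = 1/3
Independent increments: Var[X_13] = 13·σ² = 13·(1/3) = 13/3

13/3


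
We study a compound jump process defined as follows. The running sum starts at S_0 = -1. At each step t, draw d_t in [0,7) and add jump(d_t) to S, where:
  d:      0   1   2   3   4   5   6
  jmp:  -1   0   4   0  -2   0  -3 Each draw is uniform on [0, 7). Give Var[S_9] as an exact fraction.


Outcome values over d=0..6: [-1, 0, 4, 0, -2, 0, -3]
Σy = -2, Σy² = 30, M = 7
μ = -2/7 = -2/7,  σ² = 30/7 − (-2/7)² = 206/49
Independent increments: Var[S_9] = 9·σ² = 9·(206/49) = 1854/49

1854/49


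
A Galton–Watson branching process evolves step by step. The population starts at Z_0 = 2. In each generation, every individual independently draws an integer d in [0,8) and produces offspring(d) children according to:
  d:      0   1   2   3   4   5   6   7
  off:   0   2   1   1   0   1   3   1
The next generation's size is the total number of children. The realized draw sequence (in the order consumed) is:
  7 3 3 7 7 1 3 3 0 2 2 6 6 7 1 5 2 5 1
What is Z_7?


8

gen 0: Z_0=2, draws=[7, 3], offspring=[1, 1], Z_1=2
gen 1: Z_1=2, draws=[3, 7], offspring=[1, 1], Z_2=2
gen 2: Z_2=2, draws=[7, 1], offspring=[1, 2], Z_3=3
gen 3: Z_3=3, draws=[3, 3, 0], offspring=[1, 1, 0], Z_4=2
gen 4: Z_4=2, draws=[2, 2], offspring=[1, 1], Z_5=2
gen 5: Z_5=2, draws=[6, 6], offspring=[3, 3], Z_6=6
gen 6: Z_6=6, draws=[7, 1, 5, 2, 5, 1], offspring=[1, 2, 1, 1, 1, 2], Z_7=8
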